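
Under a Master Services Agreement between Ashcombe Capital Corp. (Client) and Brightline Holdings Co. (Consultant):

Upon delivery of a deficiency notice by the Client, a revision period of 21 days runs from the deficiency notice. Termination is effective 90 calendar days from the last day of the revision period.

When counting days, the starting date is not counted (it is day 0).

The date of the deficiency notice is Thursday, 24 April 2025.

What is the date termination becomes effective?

The last day of the revision period: 21 calendar days after 24 April 2025 is 15 May 2025.
Adding 90 calendar days to 15 May 2025 gives 13 August 2025, which is the date termination becomes effective.

13 August 2025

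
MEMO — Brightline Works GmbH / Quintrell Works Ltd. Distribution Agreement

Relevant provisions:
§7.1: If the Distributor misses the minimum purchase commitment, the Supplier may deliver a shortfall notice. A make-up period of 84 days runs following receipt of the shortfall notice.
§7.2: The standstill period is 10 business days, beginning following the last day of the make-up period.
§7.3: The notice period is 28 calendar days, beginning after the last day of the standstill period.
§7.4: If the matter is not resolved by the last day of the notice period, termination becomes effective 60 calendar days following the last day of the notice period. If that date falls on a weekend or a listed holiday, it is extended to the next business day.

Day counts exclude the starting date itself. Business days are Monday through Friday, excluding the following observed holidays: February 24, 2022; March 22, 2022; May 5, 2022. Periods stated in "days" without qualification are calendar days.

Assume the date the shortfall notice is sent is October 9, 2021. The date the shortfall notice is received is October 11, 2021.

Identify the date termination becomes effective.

April 15, 2022

Adding 84 calendar days to October 11, 2021 gives January 3, 2022, which is the last day of the make-up period.
From Monday, January 3, 2022, 10 business days (Jan 4, Jan 5, Jan 6, Jan 7, Jan 10, Jan 11, Jan 12, Jan 13, Jan 14, Jan 17, skipping weekends) brings us to Monday, January 17, 2022, which is the last day of the standstill period.
The last day of the notice period: 28 calendar days after January 17, 2022 is February 14, 2022.
The date termination becomes effective: 60 calendar days after February 14, 2022 is April 15, 2022. April 15, 2022 is a Friday and is not a listed holiday, so no roll-forward applies.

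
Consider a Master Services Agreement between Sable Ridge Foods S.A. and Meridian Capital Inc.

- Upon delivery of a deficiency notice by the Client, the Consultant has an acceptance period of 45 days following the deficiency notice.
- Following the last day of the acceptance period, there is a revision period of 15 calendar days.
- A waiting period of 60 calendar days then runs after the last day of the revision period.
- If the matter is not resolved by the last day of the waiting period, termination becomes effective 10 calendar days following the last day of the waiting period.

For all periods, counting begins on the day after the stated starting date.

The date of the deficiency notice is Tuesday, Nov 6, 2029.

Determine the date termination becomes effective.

Mar 16, 2030

The last day of the acceptance period: Nov 6, 2029 + 45 days = Dec 21, 2029.
The last day of the revision period: Dec 21, 2029 + 15 days = Jan 5, 2030.
The last day of the waiting period: 60 calendar days after Jan 5, 2030 is Mar 6, 2030.
Adding 10 calendar days to Mar 6, 2030 gives Mar 16, 2030, which is the date termination becomes effective.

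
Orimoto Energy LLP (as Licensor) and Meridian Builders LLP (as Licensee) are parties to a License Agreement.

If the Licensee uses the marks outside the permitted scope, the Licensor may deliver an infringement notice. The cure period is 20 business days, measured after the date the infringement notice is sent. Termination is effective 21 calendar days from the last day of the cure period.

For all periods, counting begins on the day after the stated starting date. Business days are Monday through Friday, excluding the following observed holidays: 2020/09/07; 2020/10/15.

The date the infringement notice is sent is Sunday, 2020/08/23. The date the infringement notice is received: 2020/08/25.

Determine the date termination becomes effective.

From Sunday, 2020/08/23, 20 business days (Aug 24, Aug 25, Aug 26, Aug 27, …, Sep 17, Sep 18, Sep 21, skipping weekends and the listed holiday on Sep 7) brings us to Monday, 2020/09/21, which is the last day of the cure period.
The date termination becomes effective: 2020/09/21 + 21 days = 2020/10/12.

2020/10/12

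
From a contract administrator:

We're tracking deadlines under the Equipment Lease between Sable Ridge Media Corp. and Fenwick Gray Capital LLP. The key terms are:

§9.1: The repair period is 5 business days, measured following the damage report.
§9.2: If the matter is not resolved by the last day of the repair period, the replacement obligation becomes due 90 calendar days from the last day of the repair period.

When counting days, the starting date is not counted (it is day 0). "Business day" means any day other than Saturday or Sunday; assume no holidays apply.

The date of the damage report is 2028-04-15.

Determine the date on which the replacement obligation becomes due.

2028-07-20

The last day of the repair period: counting 5 business days from Saturday, 2028-04-15 (Apr 17, Apr 18, Apr 19, Apr 20, Apr 21, skipping weekends) reaches Friday, 2028-04-21.
Adding 90 calendar days to 2028-04-21 gives 2028-07-20, which is the date on which the replacement obligation becomes due.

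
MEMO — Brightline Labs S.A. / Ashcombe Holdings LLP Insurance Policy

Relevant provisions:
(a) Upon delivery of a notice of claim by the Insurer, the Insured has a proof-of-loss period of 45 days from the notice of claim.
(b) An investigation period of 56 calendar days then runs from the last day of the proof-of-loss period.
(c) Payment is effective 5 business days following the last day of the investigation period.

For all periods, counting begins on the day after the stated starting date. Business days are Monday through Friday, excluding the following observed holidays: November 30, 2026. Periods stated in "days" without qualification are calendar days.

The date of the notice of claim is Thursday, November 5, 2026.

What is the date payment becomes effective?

The last day of the proof-of-loss period: November 5, 2026 + 45 days = December 20, 2026.
The last day of the investigation period: 56 calendar days after December 20, 2026 is February 14, 2027.
The date payment becomes effective: 5 business days after Sunday, February 14, 2027, skipping weekends — Feb 15, Feb 16, Feb 17, Feb 18, Feb 19 — lands on Friday, February 19, 2027.

February 19, 2027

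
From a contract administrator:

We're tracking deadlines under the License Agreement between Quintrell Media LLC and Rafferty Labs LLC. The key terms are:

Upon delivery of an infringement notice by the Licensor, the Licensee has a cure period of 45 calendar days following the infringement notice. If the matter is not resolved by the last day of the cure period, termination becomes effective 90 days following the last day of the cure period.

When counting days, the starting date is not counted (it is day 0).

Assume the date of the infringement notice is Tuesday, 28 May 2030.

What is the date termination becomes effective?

The last day of the cure period: 28 May 2030 + 45 days = 12 July 2030.
The date termination becomes effective: 12 July 2030 + 90 days = 10 October 2030.

10 October 2030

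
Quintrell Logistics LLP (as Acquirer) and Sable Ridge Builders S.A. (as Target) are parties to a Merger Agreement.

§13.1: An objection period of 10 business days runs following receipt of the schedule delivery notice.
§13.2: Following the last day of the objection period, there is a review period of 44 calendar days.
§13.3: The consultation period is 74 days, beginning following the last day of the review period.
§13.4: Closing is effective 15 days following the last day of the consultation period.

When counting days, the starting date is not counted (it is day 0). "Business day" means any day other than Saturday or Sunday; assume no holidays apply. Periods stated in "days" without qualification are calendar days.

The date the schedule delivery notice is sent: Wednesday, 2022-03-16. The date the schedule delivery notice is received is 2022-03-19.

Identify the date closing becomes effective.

The last day of the objection period: 10 business days after Saturday, 2022-03-19, skipping weekends — Mar 21, Mar 22, Mar 23, Mar 24, Mar 25, Mar 28, Mar 29, Mar 30, Mar 31, Apr 1 — lands on Friday, 2022-04-01.
Adding 44 calendar days to 2022-04-01 gives 2022-05-15, which is the last day of the review period.
The last day of the consultation period: 74 calendar days after 2022-05-15 is 2022-07-28.
Adding 15 calendar days to 2022-07-28 gives 2022-08-12, which is the date closing becomes effective.

2022-08-12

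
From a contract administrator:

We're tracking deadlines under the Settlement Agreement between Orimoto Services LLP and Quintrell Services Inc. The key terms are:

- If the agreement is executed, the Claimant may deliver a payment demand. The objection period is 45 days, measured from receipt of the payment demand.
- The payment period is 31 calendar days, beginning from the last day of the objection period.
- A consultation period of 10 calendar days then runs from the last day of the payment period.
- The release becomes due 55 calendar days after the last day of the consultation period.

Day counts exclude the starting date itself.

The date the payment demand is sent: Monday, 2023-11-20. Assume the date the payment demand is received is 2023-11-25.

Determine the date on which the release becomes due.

The last day of the objection period: 2023-11-25 + 45 days = 2024-01-09.
The last day of the payment period: 31 calendar days after 2024-01-09 is 2024-02-09.
The last day of the consultation period: 2024-02-09 + 10 days = 2024-02-19.
The date on which the release becomes due: 2024-02-19 + 55 days = 2024-04-14.

2024-04-14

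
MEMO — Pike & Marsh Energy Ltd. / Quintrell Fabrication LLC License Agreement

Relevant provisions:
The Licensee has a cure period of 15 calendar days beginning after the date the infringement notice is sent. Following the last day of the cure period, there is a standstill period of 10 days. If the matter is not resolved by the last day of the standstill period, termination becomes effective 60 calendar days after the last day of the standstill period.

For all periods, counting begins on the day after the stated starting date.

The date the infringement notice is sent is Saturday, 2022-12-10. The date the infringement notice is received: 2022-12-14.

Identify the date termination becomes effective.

2023-03-05

Adding 15 calendar days to 2022-12-10 gives 2022-12-25, which is the last day of the cure period.
The last day of the standstill period: 10 calendar days after 2022-12-25 is 2023-01-04.
The date termination becomes effective: 2023-01-04 + 60 days = 2023-03-05.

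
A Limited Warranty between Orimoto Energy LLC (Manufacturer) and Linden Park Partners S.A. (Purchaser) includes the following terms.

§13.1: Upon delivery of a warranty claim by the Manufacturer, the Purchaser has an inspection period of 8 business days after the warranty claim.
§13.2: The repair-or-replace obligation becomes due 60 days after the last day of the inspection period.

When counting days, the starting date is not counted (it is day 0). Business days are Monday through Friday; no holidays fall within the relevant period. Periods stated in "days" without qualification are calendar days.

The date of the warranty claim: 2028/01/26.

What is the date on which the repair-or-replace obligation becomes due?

The last day of the inspection period: counting 8 business days from Wednesday, 2028/01/26 (Jan 27, Jan 28, Jan 31, Feb 1, Feb 2, Feb 3, Feb 4, Feb 7, skipping weekends) reaches Monday, 2028/02/07.
Adding 60 calendar days to 2028/02/07 gives 2028/04/07, which is the date on which the repair-or-replace obligation becomes due.

2028/04/07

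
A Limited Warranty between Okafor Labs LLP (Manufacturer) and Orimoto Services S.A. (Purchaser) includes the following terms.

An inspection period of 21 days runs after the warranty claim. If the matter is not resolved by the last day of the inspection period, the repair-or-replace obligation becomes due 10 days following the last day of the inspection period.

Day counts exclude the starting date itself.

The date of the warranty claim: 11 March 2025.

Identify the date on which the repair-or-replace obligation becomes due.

11 April 2025

Adding 21 calendar days to 11 March 2025 gives 1 April 2025, which is the last day of the inspection period.
The date on which the repair-or-replace obligation becomes due: 1 April 2025 + 10 days = 11 April 2025.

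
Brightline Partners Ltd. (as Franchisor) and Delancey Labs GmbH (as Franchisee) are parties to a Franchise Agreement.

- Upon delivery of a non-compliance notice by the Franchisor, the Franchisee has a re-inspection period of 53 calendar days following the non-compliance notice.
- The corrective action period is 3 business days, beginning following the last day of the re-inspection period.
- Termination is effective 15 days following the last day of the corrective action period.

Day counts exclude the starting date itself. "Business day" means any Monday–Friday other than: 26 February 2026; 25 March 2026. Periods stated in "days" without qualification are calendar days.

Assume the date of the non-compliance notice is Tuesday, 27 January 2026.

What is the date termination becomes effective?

The last day of the re-inspection period: 27 January 2026 + 53 days = 21 March 2026.
The last day of the corrective action period: 3 business days after Saturday, 21 March 2026, skipping weekends and the listed holiday on Mar 25 — Mar 23, Mar 24, Mar 26 — lands on Thursday, 26 March 2026.
The date termination becomes effective: 26 March 2026 + 15 days = 10 April 2026.

10 April 2026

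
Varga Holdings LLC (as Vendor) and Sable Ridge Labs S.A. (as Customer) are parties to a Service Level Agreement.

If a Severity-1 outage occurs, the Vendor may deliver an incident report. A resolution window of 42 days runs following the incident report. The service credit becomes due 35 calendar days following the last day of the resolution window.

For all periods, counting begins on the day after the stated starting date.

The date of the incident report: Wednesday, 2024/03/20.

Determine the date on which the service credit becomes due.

Adding 42 calendar days to 2024/03/20 gives 2024/05/01, which is the last day of the resolution window.
Adding 35 calendar days to 2024/05/01 gives 2024/06/05, which is the date on which the service credit becomes due.

2024/06/05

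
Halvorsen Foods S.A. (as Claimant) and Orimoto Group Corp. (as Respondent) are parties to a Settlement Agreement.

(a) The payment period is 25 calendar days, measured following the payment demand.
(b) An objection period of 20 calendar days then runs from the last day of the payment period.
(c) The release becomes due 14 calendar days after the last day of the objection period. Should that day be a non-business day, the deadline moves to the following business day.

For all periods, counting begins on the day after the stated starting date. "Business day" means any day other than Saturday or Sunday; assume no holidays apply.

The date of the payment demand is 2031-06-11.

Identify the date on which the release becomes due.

The last day of the payment period: 25 calendar days after 2031-06-11 is 2031-07-06.
Adding 20 calendar days to 2031-07-06 gives 2031-07-26, which is the last day of the objection period.
The date on which the release becomes due: 2031-07-26 + 14 days = 2031-08-09. That falls on a Saturday, so it rolls to the next business day, Monday, 2031-08-11.

2031-08-11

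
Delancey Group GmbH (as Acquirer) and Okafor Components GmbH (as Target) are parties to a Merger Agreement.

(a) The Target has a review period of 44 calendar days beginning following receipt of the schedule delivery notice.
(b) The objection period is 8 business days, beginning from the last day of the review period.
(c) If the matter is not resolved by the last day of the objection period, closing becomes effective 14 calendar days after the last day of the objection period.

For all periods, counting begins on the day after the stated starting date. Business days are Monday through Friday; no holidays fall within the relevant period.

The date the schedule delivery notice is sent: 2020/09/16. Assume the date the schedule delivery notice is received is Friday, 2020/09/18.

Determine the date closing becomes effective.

Adding 44 calendar days to 2020/09/18 gives 2020/11/01, which is the last day of the review period.
The last day of the objection period: counting 8 business days from Sunday, 2020/11/01 (Nov 2, Nov 3, Nov 4, Nov 5, Nov 6, Nov 9, Nov 10, Nov 11, skipping weekends) reaches Wednesday, 2020/11/11.
The date closing becomes effective: 14 calendar days after 2020/11/11 is 2020/11/25.

2020/11/25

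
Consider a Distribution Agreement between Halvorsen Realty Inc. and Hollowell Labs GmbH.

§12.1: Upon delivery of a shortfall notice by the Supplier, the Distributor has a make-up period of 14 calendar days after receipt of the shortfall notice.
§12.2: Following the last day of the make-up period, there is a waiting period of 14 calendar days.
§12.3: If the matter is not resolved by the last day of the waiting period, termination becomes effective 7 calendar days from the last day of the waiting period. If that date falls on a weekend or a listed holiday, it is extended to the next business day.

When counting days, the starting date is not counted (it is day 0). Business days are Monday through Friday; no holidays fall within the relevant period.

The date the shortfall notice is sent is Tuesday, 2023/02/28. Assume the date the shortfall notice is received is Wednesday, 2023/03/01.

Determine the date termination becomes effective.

The last day of the make-up period: 14 calendar days after 2023/03/01 is 2023/03/15.
The last day of the waiting period: 2023/03/15 + 14 days = 2023/03/29.
The date termination becomes effective: 7 calendar days after 2023/03/29 is 2023/04/05. 2023/04/05 is a Wednesday, so no roll-forward applies.

2023/04/05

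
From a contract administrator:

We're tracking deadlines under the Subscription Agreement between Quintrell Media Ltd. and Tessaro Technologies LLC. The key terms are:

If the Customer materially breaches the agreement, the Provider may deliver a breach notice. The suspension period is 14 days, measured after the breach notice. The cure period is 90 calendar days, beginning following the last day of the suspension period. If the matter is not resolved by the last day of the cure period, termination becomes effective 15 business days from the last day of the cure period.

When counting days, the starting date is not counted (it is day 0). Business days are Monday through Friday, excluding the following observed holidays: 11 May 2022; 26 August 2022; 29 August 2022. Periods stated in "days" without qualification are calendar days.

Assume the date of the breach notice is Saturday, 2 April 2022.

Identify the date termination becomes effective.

5 August 2022

Adding 14 calendar days to 2 April 2022 gives 16 April 2022, which is the last day of the suspension period.
Adding 90 calendar days to 16 April 2022 gives 15 July 2022, which is the last day of the cure period.
From Friday, 15 July 2022, 15 business days (Jul 18, Jul 19, Jul 20, Jul 21, …, Aug 3, Aug 4, Aug 5, skipping weekends) brings us to Friday, 5 August 2022, which is the date termination becomes effective.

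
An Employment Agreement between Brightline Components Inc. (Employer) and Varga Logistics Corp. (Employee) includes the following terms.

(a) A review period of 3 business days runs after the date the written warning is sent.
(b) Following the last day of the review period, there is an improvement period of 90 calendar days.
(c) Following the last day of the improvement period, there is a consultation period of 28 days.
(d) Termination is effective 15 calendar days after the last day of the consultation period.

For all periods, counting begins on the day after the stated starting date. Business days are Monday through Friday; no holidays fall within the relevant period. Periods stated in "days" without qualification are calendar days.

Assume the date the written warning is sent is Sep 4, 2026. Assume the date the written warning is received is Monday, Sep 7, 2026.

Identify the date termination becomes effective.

The last day of the review period: 3 business days after Friday, Sep 4, 2026, skipping weekends — Sep 7, Sep 8, Sep 9 — lands on Wednesday, Sep 9, 2026.
Adding 90 calendar days to Sep 9, 2026 gives Dec 8, 2026, which is the last day of the improvement period.
The last day of the consultation period: Dec 8, 2026 + 28 days = Jan 5, 2027.
The date termination becomes effective: 15 calendar days after Jan 5, 2027 is Jan 20, 2027.

Jan 20, 2027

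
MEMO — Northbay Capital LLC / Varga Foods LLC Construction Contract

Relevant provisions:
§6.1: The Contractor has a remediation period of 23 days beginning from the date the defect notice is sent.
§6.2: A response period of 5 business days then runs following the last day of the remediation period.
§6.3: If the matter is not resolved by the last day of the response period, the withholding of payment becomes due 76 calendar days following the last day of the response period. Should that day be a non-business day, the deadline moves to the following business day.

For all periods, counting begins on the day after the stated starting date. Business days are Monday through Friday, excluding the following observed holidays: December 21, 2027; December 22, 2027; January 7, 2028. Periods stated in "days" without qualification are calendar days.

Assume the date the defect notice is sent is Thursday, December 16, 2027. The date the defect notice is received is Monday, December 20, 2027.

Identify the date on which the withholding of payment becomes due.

The last day of the remediation period: 23 calendar days after December 16, 2027 is January 8, 2028.
The last day of the response period: counting 5 business days from Saturday, January 8, 2028 (Jan 10, Jan 11, Jan 12, Jan 13, Jan 14, skipping weekends) reaches Friday, January 14, 2028.
The date on which the withholding of payment becomes due: 76 calendar days after January 14, 2028 is March 30, 2028. March 30, 2028 is a Thursday and is not a listed holiday, so no roll-forward applies.

March 30, 2028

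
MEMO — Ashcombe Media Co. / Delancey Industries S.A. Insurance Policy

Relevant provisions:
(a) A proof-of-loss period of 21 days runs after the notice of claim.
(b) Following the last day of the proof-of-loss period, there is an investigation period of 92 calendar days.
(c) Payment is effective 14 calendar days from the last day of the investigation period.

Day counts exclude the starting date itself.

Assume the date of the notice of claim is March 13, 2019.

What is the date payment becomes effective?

The last day of the proof-of-loss period: 21 calendar days after March 13, 2019 is April 3, 2019.
Adding 92 calendar days to April 3, 2019 gives July 4, 2019, which is the last day of the investigation period.
Adding 14 calendar days to July 4, 2019 gives July 18, 2019, which is the date payment becomes effective.

July 18, 2019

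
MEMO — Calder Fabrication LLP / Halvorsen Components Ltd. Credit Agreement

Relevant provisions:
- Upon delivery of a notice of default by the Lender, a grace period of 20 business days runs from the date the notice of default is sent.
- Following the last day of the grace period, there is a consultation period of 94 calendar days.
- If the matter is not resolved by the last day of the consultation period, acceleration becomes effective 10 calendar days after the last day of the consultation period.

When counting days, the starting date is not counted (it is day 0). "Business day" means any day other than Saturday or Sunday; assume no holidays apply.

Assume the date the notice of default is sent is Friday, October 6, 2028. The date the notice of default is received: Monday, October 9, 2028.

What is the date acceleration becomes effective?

February 15, 2029

The last day of the grace period: 20 business days after Friday, October 6, 2028, skipping weekends — Oct 9, Oct 10, Oct 11, Oct 12, …, Nov 1, Nov 2, Nov 3 — lands on Friday, November 3, 2028.
The last day of the consultation period: 94 calendar days after November 3, 2028 is February 5, 2029.
The date acceleration becomes effective: 10 calendar days after February 5, 2029 is February 15, 2029.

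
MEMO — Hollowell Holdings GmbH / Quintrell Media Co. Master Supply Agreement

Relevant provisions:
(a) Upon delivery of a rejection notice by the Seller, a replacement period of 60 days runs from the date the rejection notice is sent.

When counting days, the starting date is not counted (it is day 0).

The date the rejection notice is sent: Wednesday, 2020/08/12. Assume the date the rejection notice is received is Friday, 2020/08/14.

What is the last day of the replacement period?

Adding 60 calendar days to 2020/08/12 gives 2020/10/11, which is the last day of the replacement period.

2020/10/11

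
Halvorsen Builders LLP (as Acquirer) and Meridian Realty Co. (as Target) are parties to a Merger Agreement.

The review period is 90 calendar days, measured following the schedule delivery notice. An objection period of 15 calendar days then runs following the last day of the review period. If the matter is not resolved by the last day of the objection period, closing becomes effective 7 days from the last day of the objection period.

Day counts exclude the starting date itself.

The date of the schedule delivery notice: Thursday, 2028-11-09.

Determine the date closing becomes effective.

2029-03-01

The last day of the review period: 90 calendar days after 2028-11-09 is 2029-02-07.
Adding 15 calendar days to 2029-02-07 gives 2029-02-22, which is the last day of the objection period.
Adding 7 calendar days to 2029-02-22 gives 2029-03-01, which is the date closing becomes effective.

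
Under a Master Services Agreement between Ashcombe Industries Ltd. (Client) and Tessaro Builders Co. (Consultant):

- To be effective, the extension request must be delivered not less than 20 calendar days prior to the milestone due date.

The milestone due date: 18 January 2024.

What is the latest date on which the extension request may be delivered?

29 December 2023

18 January 2024 minus 20 days is 29 December 2023.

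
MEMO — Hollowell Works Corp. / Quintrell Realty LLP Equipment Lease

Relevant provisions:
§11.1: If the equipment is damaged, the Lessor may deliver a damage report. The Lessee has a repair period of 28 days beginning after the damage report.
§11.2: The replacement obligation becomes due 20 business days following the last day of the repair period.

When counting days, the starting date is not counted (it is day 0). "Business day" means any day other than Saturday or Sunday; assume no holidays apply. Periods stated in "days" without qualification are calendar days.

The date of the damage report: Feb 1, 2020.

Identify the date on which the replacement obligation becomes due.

The last day of the repair period: Feb 1, 2020 + 28 days = Feb 29, 2020.
The date on which the replacement obligation becomes due: 20 business days after Saturday, Feb 29, 2020, skipping weekends — Mar 2, Mar 3, Mar 4, Mar 5, …, Mar 25, Mar 26, Mar 27 — lands on Friday, Mar 27, 2020.

Mar 27, 2020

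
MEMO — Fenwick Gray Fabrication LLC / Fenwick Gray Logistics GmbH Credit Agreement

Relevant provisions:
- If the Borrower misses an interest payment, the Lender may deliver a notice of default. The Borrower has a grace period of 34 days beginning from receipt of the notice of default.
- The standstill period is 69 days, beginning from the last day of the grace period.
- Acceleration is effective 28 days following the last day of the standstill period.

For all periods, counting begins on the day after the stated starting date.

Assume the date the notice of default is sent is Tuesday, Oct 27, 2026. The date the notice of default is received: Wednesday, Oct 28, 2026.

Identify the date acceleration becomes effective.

Mar 8, 2027

The last day of the grace period: 34 calendar days after Oct 28, 2026 is Dec 1, 2026.
Adding 69 calendar days to Dec 1, 2026 gives Feb 8, 2027, which is the last day of the standstill period.
Adding 28 calendar days to Feb 8, 2027 gives Mar 8, 2027, which is the date acceleration becomes effective.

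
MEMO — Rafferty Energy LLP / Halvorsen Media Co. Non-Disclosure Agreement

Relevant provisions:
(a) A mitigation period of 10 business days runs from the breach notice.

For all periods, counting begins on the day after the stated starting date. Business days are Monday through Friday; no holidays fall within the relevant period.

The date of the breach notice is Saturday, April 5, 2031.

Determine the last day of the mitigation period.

April 18, 2031

The last day of the mitigation period: counting 10 business days from Saturday, April 5, 2031 (Apr 7, Apr 8, Apr 9, Apr 10, Apr 11, Apr 14, Apr 15, Apr 16, Apr 17, Apr 18, skipping weekends) reaches Friday, April 18, 2031.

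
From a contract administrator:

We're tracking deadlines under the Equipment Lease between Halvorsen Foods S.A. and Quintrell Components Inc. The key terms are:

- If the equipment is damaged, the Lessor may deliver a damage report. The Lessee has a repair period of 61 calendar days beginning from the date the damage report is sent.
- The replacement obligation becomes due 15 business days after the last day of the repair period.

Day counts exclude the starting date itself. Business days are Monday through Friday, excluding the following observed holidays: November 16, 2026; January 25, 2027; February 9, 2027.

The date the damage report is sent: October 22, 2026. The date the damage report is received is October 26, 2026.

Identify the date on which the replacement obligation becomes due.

January 12, 2027

The last day of the repair period: October 22, 2026 + 61 days = December 22, 2026.
The date on which the replacement obligation becomes due: 15 business days after Tuesday, December 22, 2026, skipping weekends — Dec 23, Dec 24, Dec 25, Dec 28, …, Jan 8, Jan 11, Jan 12 — lands on Tuesday, January 12, 2027.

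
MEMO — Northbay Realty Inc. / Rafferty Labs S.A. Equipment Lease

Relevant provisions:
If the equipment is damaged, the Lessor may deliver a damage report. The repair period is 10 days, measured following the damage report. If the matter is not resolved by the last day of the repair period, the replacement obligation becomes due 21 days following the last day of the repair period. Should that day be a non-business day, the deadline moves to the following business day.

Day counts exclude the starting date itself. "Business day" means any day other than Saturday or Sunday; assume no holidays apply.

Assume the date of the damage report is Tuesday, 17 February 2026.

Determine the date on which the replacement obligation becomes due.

The last day of the repair period: 17 February 2026 + 10 days = 27 February 2026.
The date on which the replacement obligation becomes due: 27 February 2026 + 21 days = 20 March 2026. 20 March 2026 is a Friday, so no roll-forward applies.

20 March 2026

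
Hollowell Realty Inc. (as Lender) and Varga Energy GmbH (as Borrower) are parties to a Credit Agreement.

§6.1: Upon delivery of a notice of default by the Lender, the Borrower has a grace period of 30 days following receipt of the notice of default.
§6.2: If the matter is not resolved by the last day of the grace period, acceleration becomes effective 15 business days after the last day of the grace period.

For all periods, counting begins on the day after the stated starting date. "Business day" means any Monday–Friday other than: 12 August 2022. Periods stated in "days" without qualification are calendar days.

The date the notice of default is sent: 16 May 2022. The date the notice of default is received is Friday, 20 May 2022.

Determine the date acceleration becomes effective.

8 July 2022

The last day of the grace period: 30 calendar days after 20 May 2022 is 19 June 2022.
The date acceleration becomes effective: 15 business days after Sunday, 19 June 2022, skipping weekends — Jun 20, Jun 21, Jun 22, Jun 23, …, Jul 6, Jul 7, Jul 8 — lands on Friday, 8 July 2022.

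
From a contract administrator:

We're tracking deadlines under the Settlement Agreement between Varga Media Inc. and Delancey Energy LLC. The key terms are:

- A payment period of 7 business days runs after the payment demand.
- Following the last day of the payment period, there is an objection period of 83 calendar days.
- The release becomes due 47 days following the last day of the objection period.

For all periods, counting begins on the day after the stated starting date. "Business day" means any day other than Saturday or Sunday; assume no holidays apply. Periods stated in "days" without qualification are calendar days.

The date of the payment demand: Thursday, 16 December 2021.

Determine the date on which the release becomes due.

From Thursday, 16 December 2021, 7 business days (Dec 17, Dec 20, Dec 21, Dec 22, Dec 23, Dec 24, Dec 27, skipping weekends) brings us to Monday, 27 December 2021, which is the last day of the payment period.
The last day of the objection period: 83 calendar days after 27 December 2021 is 20 March 2022.
Adding 47 calendar days to 20 March 2022 gives 6 May 2022, which is the date on which the release becomes due.

6 May 2022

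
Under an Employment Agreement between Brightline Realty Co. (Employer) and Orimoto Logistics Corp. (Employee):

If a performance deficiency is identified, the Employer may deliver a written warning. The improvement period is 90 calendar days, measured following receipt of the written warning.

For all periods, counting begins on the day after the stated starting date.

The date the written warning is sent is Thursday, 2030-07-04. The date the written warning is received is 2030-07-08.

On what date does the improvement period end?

The last day of the improvement period: 2030-07-08 + 90 days = 2030-10-06.

2030-10-06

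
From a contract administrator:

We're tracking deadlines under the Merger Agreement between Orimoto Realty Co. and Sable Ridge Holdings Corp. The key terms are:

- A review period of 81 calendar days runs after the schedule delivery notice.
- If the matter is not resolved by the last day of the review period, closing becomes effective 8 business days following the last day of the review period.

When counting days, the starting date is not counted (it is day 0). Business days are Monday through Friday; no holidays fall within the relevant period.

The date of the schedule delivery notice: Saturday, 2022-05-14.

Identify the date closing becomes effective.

2022-08-15

The last day of the review period: 81 calendar days after 2022-05-14 is 2022-08-03.
The date closing becomes effective: counting 8 business days from Wednesday, 2022-08-03 (Aug 4, Aug 5, Aug 8, Aug 9, Aug 10, Aug 11, Aug 12, Aug 15, skipping weekends) reaches Monday, 2022-08-15.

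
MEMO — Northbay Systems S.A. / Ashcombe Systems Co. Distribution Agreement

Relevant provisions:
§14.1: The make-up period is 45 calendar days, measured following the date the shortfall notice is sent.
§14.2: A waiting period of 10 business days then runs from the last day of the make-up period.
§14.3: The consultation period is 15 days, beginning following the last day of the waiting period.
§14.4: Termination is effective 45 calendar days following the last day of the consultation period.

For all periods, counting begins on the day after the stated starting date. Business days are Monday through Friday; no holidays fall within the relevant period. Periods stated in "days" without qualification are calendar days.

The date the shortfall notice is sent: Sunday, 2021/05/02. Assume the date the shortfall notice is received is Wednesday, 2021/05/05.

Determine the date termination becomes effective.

2021/08/29

The last day of the make-up period: 2021/05/02 + 45 days = 2021/06/16.
The last day of the waiting period: 10 business days after Wednesday, 2021/06/16, skipping weekends — Jun 17, Jun 18, Jun 21, Jun 22, Jun 23, Jun 24, Jun 25, Jun 28, Jun 29, Jun 30 — lands on Wednesday, 2021/06/30.
Adding 15 calendar days to 2021/06/30 gives 2021/07/15, which is the last day of the consultation period.
Adding 45 calendar days to 2021/07/15 gives 2021/08/29, which is the date termination becomes effective.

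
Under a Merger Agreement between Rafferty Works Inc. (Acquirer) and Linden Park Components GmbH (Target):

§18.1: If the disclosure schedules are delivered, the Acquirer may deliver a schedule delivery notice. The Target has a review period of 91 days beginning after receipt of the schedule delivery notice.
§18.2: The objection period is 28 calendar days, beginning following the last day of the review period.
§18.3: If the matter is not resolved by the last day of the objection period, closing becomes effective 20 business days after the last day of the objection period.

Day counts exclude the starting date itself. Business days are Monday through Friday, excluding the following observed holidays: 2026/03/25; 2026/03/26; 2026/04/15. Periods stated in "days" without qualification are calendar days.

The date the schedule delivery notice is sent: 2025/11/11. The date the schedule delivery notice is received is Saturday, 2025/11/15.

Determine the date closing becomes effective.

2026/04/14

Adding 91 calendar days to 2025/11/15 gives 2026/02/14, which is the last day of the review period.
Adding 28 calendar days to 2026/02/14 gives 2026/03/14, which is the last day of the objection period.
The date closing becomes effective: 20 business days after Saturday, 2026/03/14, skipping weekends and the listed holidays on Mar 25, Mar 26 — Mar 16, Mar 17, Mar 18, Mar 19, …, Apr 10, Apr 13, Apr 14 — lands on Tuesday, 2026/04/14.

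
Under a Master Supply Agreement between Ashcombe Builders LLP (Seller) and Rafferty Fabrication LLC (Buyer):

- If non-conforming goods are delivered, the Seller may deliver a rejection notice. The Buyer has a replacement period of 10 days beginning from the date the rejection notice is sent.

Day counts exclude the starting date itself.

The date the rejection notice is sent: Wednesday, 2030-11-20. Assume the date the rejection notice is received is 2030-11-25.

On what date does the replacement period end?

2030-11-30

The last day of the replacement period: 10 calendar days after 2030-11-20 is 2030-11-30.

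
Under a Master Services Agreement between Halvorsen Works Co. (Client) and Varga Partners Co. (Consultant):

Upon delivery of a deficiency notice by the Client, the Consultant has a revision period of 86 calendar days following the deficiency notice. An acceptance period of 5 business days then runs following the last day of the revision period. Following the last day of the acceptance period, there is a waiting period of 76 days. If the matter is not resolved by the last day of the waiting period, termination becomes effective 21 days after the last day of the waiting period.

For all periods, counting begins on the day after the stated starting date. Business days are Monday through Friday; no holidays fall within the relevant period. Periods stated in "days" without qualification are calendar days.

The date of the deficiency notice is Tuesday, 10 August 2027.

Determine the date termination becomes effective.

The last day of the revision period: 86 calendar days after 10 August 2027 is 4 November 2027.
From Thursday, 4 November 2027, 5 business days (Nov 5, Nov 8, Nov 9, Nov 10, Nov 11, skipping weekends) brings us to Thursday, 11 November 2027, which is the last day of the acceptance period.
The last day of the waiting period: 11 November 2027 + 76 days = 26 January 2028.
The date termination becomes effective: 21 calendar days after 26 January 2028 is 16 February 2028.

16 February 2028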